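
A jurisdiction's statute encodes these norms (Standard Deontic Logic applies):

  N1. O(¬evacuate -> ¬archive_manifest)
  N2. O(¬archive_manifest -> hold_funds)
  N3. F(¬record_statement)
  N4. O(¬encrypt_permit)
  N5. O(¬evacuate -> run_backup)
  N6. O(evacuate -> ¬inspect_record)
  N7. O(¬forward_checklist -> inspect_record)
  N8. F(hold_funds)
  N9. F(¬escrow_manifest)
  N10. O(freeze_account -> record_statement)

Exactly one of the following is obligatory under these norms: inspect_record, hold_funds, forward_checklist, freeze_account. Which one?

forward_checklist

F(hold_funds) at premise 8 means O(¬hold_funds).
Premise 2, O(¬archive_manifest -> hold_funds), contraposes to O(¬hold_funds -> archive_manifest); with O(¬hold_funds) we get O(archive_manifest).
Premise 1, O(¬evacuate -> ¬archive_manifest), contraposes to O(archive_manifest -> evacuate); with O(archive_manifest) we get O(evacuate).
From O(evacuate) and premise 6, O(evacuate -> ¬inspect_record), we obtain O(¬inspect_record).
The contrapositive of premise 7 (O(¬forward_checklist -> inspect_record)) is O(¬inspect_record -> forward_checklist), and O(¬inspect_record) is already established, so O(forward_checklist).
So O(forward_checklist) holds — forward_checklist is obligatory. None of the other listed options is made obligatory by any chain of premises.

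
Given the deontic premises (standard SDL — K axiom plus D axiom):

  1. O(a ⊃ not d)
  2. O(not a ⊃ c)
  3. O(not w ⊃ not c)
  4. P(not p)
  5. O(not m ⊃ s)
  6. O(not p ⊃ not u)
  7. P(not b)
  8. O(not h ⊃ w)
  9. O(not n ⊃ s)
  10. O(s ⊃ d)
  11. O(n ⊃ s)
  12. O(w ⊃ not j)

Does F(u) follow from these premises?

No

Premise 6 is O(not p ⊃ not u), but O(not p) is not derivable from the premises (the permission P(not p) asserts only not O(p), not O(not p)), so it does not yield O(not u).
No other premise forces O(not u). An ideal world satisfying every premise can still have u true, so F(u) is not derivable.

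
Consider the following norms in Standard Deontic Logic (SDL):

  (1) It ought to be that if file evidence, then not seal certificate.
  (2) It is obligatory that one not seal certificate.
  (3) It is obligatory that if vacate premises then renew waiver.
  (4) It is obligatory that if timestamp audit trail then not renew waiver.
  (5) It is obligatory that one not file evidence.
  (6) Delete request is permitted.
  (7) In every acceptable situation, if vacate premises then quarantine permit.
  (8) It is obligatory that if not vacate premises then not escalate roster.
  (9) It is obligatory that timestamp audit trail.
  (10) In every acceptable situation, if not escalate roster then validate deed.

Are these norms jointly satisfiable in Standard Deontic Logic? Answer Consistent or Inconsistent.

Premise 1 is O(file_evidence → ¬seal_certificate); even if O(¬seal_certificate) held, inferring O(file_evidence) would be affirming the consequent — invalid.
So O(file_evidence) is not derivable, and the apparent clash with O(¬file_evidence) does not arise.
A world satisfying every obligation exists (e.g. delete_request=false, escalate_roster=false, file_evidence=false, quarantine_permit=false, renew_waiver=false, seal_certificate=false, timestamp_audit_trail=true, vacate_premises=false, validate_deed=true); no atom is both obligatory and forbidden, so the set is consistent.

Consistent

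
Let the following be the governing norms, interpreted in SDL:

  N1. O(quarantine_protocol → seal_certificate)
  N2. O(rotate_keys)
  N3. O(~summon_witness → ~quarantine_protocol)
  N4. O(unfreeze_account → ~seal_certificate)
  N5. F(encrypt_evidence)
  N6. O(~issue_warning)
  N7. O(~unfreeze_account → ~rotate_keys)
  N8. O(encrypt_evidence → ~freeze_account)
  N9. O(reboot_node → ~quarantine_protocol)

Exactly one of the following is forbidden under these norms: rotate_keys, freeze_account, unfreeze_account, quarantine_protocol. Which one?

From premise 2 we have O(rotate_keys).
The contrapositive of premise 7 (O(~unfreeze_account → ~rotate_keys)) is O(rotate_keys → unfreeze_account), and O(rotate_keys) is already established, so O(unfreeze_account).
From O(unfreeze_account) and premise 4, O(unfreeze_account → ~seal_certificate), we obtain O(~seal_certificate).
Premise 1, O(quarantine_protocol → seal_certificate), contraposes to O(~seal_certificate → ~quarantine_protocol); with O(~seal_certificate) we get O(~quarantine_protocol).
So O(~quarantine_protocol) holds, i.e. quarantine_protocol is forbidden. None of the other listed options is forbidden under the premises.

quarantine_protocol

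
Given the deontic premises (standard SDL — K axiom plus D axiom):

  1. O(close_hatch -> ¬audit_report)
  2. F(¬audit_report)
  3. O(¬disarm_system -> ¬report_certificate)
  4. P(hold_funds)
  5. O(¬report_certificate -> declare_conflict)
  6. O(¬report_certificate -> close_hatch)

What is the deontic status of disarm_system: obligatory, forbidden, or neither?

Obligatory

Premise 2 is F(¬audit_report), i.e. O(audit_report).
Premise 1 is O(close_hatch -> ¬audit_report); contrapositively O(audit_report -> ¬close_hatch). Since O(audit_report) holds, K gives O(¬close_hatch).
The contrapositive of premise 6 (O(¬report_certificate -> close_hatch)) is O(¬close_hatch -> report_certificate), and O(¬close_hatch) is already established, so O(report_certificate).
The contrapositive of premise 3 (O(¬disarm_system -> ¬report_certificate)) is O(report_certificate -> disarm_system), and O(report_certificate) is already established, so O(disarm_system).
Premises 4, 5 do not contribute to this derivation.
Hence disarm_system is obligatory.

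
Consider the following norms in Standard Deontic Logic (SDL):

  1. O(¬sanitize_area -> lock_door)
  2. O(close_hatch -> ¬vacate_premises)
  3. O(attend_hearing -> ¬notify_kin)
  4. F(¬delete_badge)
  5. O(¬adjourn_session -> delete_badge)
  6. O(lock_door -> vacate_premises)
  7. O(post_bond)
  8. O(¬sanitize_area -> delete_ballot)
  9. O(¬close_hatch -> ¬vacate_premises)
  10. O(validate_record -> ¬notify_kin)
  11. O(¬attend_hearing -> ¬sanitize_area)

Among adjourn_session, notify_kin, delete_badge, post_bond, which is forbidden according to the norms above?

notify_kin

By case analysis on close_hatch: premise 2 gives O(close_hatch -> ¬vacate_premises) and premise 9 gives O(¬close_hatch -> ¬vacate_premises), so O(¬vacate_premises) either way.
The contrapositive of premise 6 (O(lock_door -> vacate_premises)) is O(¬vacate_premises -> ¬lock_door), and O(¬vacate_premises) is already established, so O(¬lock_door).
Premise 1, O(¬sanitize_area -> lock_door), contraposes to O(¬lock_door -> sanitize_area); with O(¬lock_door) we get O(sanitize_area).
Premise 11, O(¬attend_hearing -> ¬sanitize_area), contraposes to O(sanitize_area -> attend_hearing); with O(sanitize_area) we get O(attend_hearing).
Premise 3 is O(attend_hearing -> ¬notify_kin); since O(attend_hearing), deontic closure gives O(¬notify_kin).
So O(¬notify_kin) holds, i.e. notify_kin is forbidden. None of the other listed options is forbidden under the premises.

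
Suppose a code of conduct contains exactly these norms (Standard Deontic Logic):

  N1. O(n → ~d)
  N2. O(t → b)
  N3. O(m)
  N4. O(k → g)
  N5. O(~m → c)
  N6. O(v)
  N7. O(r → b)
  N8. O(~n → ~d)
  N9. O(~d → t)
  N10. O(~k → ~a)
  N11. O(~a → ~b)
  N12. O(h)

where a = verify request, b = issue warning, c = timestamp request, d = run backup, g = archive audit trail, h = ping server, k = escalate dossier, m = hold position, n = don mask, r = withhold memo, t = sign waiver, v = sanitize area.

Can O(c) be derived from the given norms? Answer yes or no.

No

Premise 5 is O(~m → c), but O(~m) is not derivable from the premises, so it does not yield O(c).
No other premise forces O(c). An ideal world satisfying every premise can still have c false, so O(c) is not derivable.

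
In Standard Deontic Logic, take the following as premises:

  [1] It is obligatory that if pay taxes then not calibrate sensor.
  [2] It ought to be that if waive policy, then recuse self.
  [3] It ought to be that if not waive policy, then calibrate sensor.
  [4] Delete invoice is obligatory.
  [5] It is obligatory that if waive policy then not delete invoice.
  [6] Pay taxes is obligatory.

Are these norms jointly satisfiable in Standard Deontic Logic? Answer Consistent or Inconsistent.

Premise 4 gives O(delete_invoice).
The contrapositive of premise 5 (O(waive_policy → ¬delete_invoice)) is O(delete_invoice → ¬waive_policy), and O(delete_invoice) is already established, so O(¬waive_policy).
Premise 3 is O(¬waive_policy → calibrate_sensor); since O(¬waive_policy), deontic closure gives O(calibrate_sensor).
Premise 1 is O(pay_taxes → ¬calibrate_sensor); contrapositively O(calibrate_sensor → ¬pay_taxes). Since O(calibrate_sensor) holds, K gives O(¬pay_taxes).
But premise 6 directly asserts O(pay_taxes).
We now have both O(¬pay_taxes) and O(pay_taxes) — pay_taxes is simultaneously obligatory and forbidden, violating the D-axiom.

Inconsistent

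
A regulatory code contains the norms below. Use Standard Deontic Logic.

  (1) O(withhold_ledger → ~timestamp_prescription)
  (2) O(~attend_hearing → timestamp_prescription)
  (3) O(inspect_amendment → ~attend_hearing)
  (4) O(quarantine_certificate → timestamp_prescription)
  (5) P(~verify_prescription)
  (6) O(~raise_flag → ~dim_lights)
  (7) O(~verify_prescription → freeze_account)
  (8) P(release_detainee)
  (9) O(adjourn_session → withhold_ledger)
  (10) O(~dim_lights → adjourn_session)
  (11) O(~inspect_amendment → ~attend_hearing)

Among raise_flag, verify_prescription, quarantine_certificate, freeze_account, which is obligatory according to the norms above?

raise_flag

Premises 11 and 3 are O(~inspect_amendment → ~attend_hearing) and O(inspect_amendment → ~attend_hearing); every ideal world satisfies ~inspect_amendment or inspect_amendment, so in either case ~attend_hearing holds — hence O(~attend_hearing).
From O(~attend_hearing) and premise 2, O(~attend_hearing → timestamp_prescription), we obtain O(timestamp_prescription).
The contrapositive of premise 1 (O(withhold_ledger → ~timestamp_prescription)) is O(timestamp_prescription → ~withhold_ledger), and O(timestamp_prescription) is already established, so O(~withhold_ledger).
Premise 9, O(adjourn_session → withhold_ledger), contraposes to O(~withhold_ledger → ~adjourn_session); with O(~withhold_ledger) we get O(~adjourn_session).
The contrapositive of premise 10 (O(~dim_lights → adjourn_session)) is O(~adjourn_session → dim_lights), and O(~adjourn_session) is already established, so O(dim_lights).
Premise 6 is O(~raise_flag → ~dim_lights); contrapositively O(dim_lights → raise_flag). Since O(dim_lights) holds, K gives O(raise_flag).
So O(raise_flag) holds — raise_flag is obligatory. None of the other listed options is made obligatory by any chain of premises.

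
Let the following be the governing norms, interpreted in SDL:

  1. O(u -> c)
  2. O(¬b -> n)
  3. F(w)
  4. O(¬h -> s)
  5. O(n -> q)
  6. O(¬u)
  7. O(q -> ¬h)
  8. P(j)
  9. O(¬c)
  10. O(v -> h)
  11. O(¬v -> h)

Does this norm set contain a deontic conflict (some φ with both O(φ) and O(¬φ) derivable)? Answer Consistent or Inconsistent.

Consistent

Premise 1 is O(u -> c), but O(u) is not derivable from the premises, so it does not yield O(c).
So O(c) is not derivable, and the apparent clash with O(¬c) does not arise.
A world satisfying every obligation exists (e.g. b=true, c=false, h=true, j=false, n=false, q=false, s=false, u=false, v=false, w=false); no atom is both obligatory and forbidden, so the set is consistent.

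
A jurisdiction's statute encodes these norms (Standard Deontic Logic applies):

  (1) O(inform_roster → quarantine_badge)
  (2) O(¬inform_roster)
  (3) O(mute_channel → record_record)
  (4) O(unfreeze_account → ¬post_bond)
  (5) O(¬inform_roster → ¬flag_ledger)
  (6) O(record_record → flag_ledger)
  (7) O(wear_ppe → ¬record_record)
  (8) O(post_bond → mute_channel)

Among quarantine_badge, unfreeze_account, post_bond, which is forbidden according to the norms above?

From premise 2 we have O(¬inform_roster).
Premise 5 is O(¬inform_roster → ¬flag_ledger); since O(¬inform_roster), deontic closure gives O(¬flag_ledger).
Premise 6 is O(record_record → flag_ledger); contrapositively O(¬flag_ledger → ¬record_record). Since O(¬flag_ledger) holds, K gives O(¬record_record).
Premise 3 is O(mute_channel → record_record); contrapositively O(¬record_record → ¬mute_channel). Since O(¬record_record) holds, K gives O(¬mute_channel).
Premise 8 is O(post_bond → mute_channel); contrapositively O(¬mute_channel → ¬post_bond). Since O(¬mute_channel) holds, K gives O(¬post_bond).
So O(¬post_bond) holds, i.e. post_bond is forbidden. None of the other listed options is forbidden under the premises.

post_bond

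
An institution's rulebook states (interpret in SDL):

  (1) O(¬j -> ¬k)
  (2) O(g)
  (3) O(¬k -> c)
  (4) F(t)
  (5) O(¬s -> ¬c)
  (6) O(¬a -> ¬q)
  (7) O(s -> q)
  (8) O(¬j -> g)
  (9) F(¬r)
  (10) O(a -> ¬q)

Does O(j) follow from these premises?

Yes

Premises 10 and 6 are O(a -> ¬q) and O(¬a -> ¬q); every ideal world satisfies a or ¬a, so in either case ¬q holds — hence O(¬q).
Premise 7 is O(s -> q); contrapositively O(¬q -> ¬s). Since O(¬q) holds, K gives O(¬s).
Premise 5 is O(¬s -> ¬c); since O(¬s), deontic closure gives O(¬c).
Premise 3 is O(¬k -> c); contrapositively O(¬c -> k). Since O(¬c) holds, K gives O(k).
The contrapositive of premise 1 (O(¬j -> ¬k)) is O(k -> j), and O(k) is already established, so O(j).
Premises 2, 4, 8, 9 do not contribute to this derivation.
So O(j) follows.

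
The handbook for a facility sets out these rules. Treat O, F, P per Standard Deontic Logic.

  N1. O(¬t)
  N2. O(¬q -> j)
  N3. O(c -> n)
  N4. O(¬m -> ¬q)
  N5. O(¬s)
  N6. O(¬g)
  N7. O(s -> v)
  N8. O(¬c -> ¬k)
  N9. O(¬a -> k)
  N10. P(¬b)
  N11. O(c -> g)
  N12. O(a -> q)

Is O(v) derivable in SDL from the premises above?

No

Premise 7 is O(s -> v), but O(s) is not derivable from the premises, so it does not yield O(v).
No other premise forces O(v). An ideal world satisfying every premise can still have v false, so O(v) is not derivable.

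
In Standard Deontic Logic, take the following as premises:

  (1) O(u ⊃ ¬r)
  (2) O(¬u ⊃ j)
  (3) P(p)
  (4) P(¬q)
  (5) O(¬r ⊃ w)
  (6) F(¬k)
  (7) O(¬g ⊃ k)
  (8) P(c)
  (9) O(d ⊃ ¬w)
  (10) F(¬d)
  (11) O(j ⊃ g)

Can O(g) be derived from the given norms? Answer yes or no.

Premise 10, F(¬d), is equivalent to O(d).
With premise 9, O(d ⊃ ¬w), the K-axiom yields O(¬w).
The contrapositive of premise 5 (O(¬r ⊃ w)) is O(¬w ⊃ r), and O(¬w) is already established, so O(r).
The contrapositive of premise 1 (O(u ⊃ ¬r)) is O(r ⊃ ¬u), and O(r) is already established, so O(¬u).
With premise 2, O(¬u ⊃ j), the K-axiom yields O(j).
Premise 11 is O(j ⊃ g); since O(j), deontic closure gives O(g).
Premises 3, 4, 6, 7, 8 do not contribute to this derivation.
So O(g) follows.

Yes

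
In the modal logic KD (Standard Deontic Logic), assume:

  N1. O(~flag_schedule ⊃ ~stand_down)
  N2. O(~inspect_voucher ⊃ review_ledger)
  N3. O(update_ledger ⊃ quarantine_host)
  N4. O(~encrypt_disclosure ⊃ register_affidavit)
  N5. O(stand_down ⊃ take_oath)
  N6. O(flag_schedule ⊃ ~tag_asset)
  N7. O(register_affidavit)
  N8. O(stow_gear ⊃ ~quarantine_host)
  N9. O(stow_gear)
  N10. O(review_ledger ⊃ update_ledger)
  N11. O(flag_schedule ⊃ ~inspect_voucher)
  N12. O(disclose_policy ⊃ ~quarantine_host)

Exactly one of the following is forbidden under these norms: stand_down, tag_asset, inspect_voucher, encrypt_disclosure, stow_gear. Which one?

From premise 9 we have O(stow_gear).
Applying K to premise 8 (O(stow_gear ⊃ ~quarantine_host)) and O(stow_gear) yields O(~quarantine_host).
Premise 3, O(update_ledger ⊃ quarantine_host), contraposes to O(~quarantine_host ⊃ ~update_ledger); with O(~quarantine_host) we get O(~update_ledger).
Premise 10 is O(review_ledger ⊃ update_ledger); contrapositively O(~update_ledger ⊃ ~review_ledger). Since O(~update_ledger) holds, K gives O(~review_ledger).
Premise 2, O(~inspect_voucher ⊃ review_ledger), contraposes to O(~review_ledger ⊃ inspect_voucher); with O(~review_ledger) we get O(inspect_voucher).
Premise 11 is O(flag_schedule ⊃ ~inspect_voucher); contrapositively O(inspect_voucher ⊃ ~flag_schedule). Since O(inspect_voucher) holds, K gives O(~flag_schedule).
Premise 1 is O(~flag_schedule ⊃ ~stand_down); since O(~flag_schedule), deontic closure gives O(~stand_down).
So O(~stand_down) holds, i.e. stand_down is forbidden. None of the other listed options is forbidden under the premises.

stand_down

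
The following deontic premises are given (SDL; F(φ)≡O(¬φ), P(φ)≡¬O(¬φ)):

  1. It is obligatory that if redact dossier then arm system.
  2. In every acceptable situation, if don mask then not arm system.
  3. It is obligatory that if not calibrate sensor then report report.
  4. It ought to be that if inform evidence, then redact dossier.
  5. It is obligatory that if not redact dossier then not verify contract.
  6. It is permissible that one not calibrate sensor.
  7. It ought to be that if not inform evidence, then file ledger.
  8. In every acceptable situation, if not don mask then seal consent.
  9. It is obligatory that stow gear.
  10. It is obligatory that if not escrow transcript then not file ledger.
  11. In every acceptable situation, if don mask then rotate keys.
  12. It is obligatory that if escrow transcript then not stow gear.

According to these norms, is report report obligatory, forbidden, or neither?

Neither

Premise 3 is O(¬calibrate_sensor → report_report), but O(¬calibrate_sensor) is not derivable from the premises (the permission P(¬calibrate_sensor) asserts only ¬O(calibrate_sensor), not O(¬calibrate_sensor)), so it does not yield O(report_report).
No premise or chain of K-axiom applications forces O(report_report), and none forces O(¬report_report). So report_report is neither obligatory nor forbidden under these norms.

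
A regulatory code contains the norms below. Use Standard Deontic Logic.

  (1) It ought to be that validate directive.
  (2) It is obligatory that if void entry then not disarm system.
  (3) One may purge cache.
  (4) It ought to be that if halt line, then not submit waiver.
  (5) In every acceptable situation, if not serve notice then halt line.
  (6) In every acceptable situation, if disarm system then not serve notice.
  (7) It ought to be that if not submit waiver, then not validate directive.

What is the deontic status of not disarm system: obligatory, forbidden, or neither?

Obligatory

From premise 1 we have O(validate_directive).
The contrapositive of premise 7 (O(¬submit_waiver → ¬validate_directive)) is O(validate_directive → submit_waiver), and O(validate_directive) is already established, so O(submit_waiver).
Premise 4 is O(halt_line → ¬submit_waiver); contrapositively O(submit_waiver → ¬halt_line). Since O(submit_waiver) holds, K gives O(¬halt_line).
Premise 5, O(¬serve_notice → halt_line), contraposes to O(¬halt_line → serve_notice); with O(¬halt_line) we get O(serve_notice).
Premise 6, O(disarm_system → ¬serve_notice), contraposes to O(serve_notice → ¬disarm_system); with O(serve_notice) we get O(¬disarm_system).
Premises 2, 3 do not contribute to this derivation.
Hence ¬disarm_system is obligatory.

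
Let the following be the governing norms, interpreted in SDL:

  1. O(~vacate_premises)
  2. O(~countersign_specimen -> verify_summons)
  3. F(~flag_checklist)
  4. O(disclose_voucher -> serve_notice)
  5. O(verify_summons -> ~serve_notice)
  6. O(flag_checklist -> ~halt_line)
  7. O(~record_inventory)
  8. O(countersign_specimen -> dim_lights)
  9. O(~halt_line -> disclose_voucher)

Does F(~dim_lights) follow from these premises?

Yes

Premise 3 is F(~flag_checklist), i.e. O(flag_checklist).
With premise 6, O(flag_checklist -> ~halt_line), the K-axiom yields O(~halt_line).
Premise 9 is O(~halt_line -> disclose_voucher); since O(~halt_line), deontic closure gives O(disclose_voucher).
With premise 4, O(disclose_voucher -> serve_notice), the K-axiom yields O(serve_notice).
Premise 5 is O(verify_summons -> ~serve_notice); contrapositively O(serve_notice -> ~verify_summons). Since O(serve_notice) holds, K gives O(~verify_summons).
The contrapositive of premise 2 (O(~countersign_specimen -> verify_summons)) is O(~verify_summons -> countersign_specimen), and O(~verify_summons) is already established, so O(countersign_specimen).
Applying K to premise 8 (O(countersign_specimen -> dim_lights)) and O(countersign_specimen) yields O(dim_lights).
Premises 1, 7 do not contribute to this derivation.
So O(dim_lights) holds, i.e. F(~dim_lights). The claim follows.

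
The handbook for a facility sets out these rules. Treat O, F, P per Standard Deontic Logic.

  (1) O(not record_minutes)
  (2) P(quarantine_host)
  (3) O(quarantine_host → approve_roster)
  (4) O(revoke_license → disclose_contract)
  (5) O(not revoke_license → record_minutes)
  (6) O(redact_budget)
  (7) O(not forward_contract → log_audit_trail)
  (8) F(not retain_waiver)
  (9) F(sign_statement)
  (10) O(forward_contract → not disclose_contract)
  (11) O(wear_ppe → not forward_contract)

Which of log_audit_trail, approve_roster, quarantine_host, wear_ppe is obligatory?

log_audit_trail

From premise 1 we have O(not record_minutes).
Premise 5 is O(not revoke_license → record_minutes); contrapositively O(not record_minutes → revoke_license). Since O(not record_minutes) holds, K gives O(revoke_license).
From O(revoke_license) and premise 4, O(revoke_license → disclose_contract), we obtain O(disclose_contract).
Premise 10, O(forward_contract → not disclose_contract), contraposes to O(disclose_contract → not forward_contract); with O(disclose_contract) we get O(not forward_contract).
From O(not forward_contract) and premise 7, O(not forward_contract → log_audit_trail), we obtain O(log_audit_trail).
So O(log_audit_trail) holds — log_audit_trail is obligatory. None of the other listed options is made obligatory by any chain of premises.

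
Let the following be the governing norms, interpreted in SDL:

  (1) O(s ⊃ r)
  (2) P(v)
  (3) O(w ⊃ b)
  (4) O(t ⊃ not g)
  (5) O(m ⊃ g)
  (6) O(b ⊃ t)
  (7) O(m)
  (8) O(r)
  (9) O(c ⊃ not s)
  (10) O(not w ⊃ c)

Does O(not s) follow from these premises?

Premise 7 gives O(m).
Applying K to premise 5 (O(m ⊃ g)) and O(m) yields O(g).
Premise 4, O(t ⊃ not g), contraposes to O(g ⊃ not t); with O(g) we get O(not t).
Premise 6 is O(b ⊃ t); contrapositively O(not t ⊃ not b). Since O(not t) holds, K gives O(not b).
The contrapositive of premise 3 (O(w ⊃ b)) is O(not b ⊃ not w), and O(not b) is already established, so O(not w).
With premise 10, O(not w ⊃ c), the K-axiom yields O(c).
Applying K to premise 9 (O(c ⊃ not s)) and O(c) yields O(not s).
Premises 1, 2, 8 do not contribute to this derivation.
So O(not s) follows.

Yes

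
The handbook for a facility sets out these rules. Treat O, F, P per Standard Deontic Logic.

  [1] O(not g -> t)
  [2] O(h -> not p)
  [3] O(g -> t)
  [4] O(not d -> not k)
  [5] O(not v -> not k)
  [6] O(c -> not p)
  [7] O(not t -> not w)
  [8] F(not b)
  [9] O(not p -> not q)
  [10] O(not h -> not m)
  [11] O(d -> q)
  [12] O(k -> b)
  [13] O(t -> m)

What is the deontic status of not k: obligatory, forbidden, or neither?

By case analysis on not g: premise 1 gives O(not g -> t) and premise 3 gives O(g -> t), so O(t) either way.
Applying K to premise 13 (O(t -> m)) and O(t) yields O(m).
Premise 10, O(not h -> not m), contraposes to O(m -> h); with O(m) we get O(h).
Premise 2 is O(h -> not p); since O(h), deontic closure gives O(not p).
From O(not p) and premise 9, O(not p -> not q), we obtain O(not q).
The contrapositive of premise 11 (O(d -> q)) is O(not q -> not d), and O(not q) is already established, so O(not d).
From O(not d) and premise 4, O(not d -> not k), we obtain O(not k).
Premises 5, 6, 7, 8, 12 do not contribute to this derivation.
Hence not k is obligatory.

Obligatory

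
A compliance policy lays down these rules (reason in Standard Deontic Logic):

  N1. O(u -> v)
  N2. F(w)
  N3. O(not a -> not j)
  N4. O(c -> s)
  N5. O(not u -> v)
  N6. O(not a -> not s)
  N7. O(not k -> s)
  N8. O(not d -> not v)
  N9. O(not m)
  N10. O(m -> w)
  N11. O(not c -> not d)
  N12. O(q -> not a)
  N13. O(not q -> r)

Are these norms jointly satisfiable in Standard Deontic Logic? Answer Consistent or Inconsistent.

Premise 10 is O(m -> w), but O(m) is not derivable from the premises, so it does not yield O(w).
So O(w) is not derivable, and the apparent clash with O(not w) does not arise.
A world satisfying every obligation exists (e.g. a=true, c=true, d=true, j=false, k=false, m=false, q=false, r=true, s=true, u=false, v=true, w=false); no atom is both obligatory and forbidden, so the set is consistent.

Consistent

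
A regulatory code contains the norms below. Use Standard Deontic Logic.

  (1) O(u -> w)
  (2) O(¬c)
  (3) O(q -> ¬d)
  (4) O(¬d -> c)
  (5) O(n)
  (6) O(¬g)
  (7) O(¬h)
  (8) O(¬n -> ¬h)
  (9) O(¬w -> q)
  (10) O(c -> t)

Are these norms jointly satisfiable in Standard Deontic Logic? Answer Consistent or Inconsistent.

Consistent

Premise 8 is O(¬n -> ¬h); even if O(¬h) held, inferring O(¬n) would be affirming the consequent — invalid.
So O(¬n) is not derivable, and the apparent clash with O(n) does not arise.
A world satisfying every obligation exists (e.g. c=false, d=true, g=false, h=false, n=true, q=false, t=false, u=false, w=true); no atom is both obligatory and forbidden, so the set is consistent.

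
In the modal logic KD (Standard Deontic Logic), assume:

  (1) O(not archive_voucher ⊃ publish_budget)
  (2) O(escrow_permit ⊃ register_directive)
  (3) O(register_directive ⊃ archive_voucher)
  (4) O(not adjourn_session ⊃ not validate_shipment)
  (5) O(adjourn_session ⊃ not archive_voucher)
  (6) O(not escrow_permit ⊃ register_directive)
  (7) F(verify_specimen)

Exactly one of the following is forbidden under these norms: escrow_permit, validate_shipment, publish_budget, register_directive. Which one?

Premises 2 and 6 are O(escrow_permit ⊃ register_directive) and O(not escrow_permit ⊃ register_directive); every ideal world satisfies escrow_permit or not escrow_permit, so in either case register_directive holds — hence O(register_directive).
From O(register_directive) and premise 3, O(register_directive ⊃ archive_voucher), we obtain O(archive_voucher).
Premise 5 is O(adjourn_session ⊃ not archive_voucher); contrapositively O(archive_voucher ⊃ not adjourn_session). Since O(archive_voucher) holds, K gives O(not adjourn_session).
With premise 4, O(not adjourn_session ⊃ not validate_shipment), the K-axiom yields O(not validate_shipment).
So O(not validate_shipment) holds, i.e. validate_shipment is forbidden. None of the other listed options is forbidden under the premises.

validate_shipment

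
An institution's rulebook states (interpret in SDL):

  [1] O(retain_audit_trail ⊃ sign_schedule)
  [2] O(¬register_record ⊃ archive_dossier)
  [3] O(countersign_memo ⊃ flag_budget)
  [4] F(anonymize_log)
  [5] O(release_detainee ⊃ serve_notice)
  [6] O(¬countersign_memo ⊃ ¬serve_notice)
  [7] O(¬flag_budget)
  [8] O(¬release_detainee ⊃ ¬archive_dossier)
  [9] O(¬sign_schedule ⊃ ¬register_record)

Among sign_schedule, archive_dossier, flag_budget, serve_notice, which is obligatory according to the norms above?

Premise 7 gives O(¬flag_budget).
Premise 3 is O(countersign_memo ⊃ flag_budget); contrapositively O(¬flag_budget ⊃ ¬countersign_memo). Since O(¬flag_budget) holds, K gives O(¬countersign_memo).
With premise 6, O(¬countersign_memo ⊃ ¬serve_notice), the K-axiom yields O(¬serve_notice).
Premise 5 is O(release_detainee ⊃ serve_notice); contrapositively O(¬serve_notice ⊃ ¬release_detainee). Since O(¬serve_notice) holds, K gives O(¬release_detainee).
Premise 8 is O(¬release_detainee ⊃ ¬archive_dossier); since O(¬release_detainee), deontic closure gives O(¬archive_dossier).
Premise 2, O(¬register_record ⊃ archive_dossier), contraposes to O(¬archive_dossier ⊃ register_record); with O(¬archive_dossier) we get O(register_record).
Premise 9, O(¬sign_schedule ⊃ ¬register_record), contraposes to O(register_record ⊃ sign_schedule); with O(register_record) we get O(sign_schedule).
So O(sign_schedule) holds — sign_schedule is obligatory. None of the other listed options is made obligatory by any chain of premises.

sign_schedule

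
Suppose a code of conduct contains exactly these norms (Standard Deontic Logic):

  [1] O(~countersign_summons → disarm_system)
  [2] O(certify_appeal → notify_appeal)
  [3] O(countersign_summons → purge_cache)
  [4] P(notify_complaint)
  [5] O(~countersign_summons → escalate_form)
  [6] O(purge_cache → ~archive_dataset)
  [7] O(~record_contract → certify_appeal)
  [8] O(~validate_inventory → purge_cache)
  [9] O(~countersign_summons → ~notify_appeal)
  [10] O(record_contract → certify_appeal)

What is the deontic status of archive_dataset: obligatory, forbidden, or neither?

Premises 7 and 10 are O(~record_contract → certify_appeal) and O(record_contract → certify_appeal); every ideal world satisfies ~record_contract or record_contract, so in either case certify_appeal holds — hence O(certify_appeal).
Premise 2 is O(certify_appeal → notify_appeal); since O(certify_appeal), deontic closure gives O(notify_appeal).
The contrapositive of premise 9 (O(~countersign_summons → ~notify_appeal)) is O(notify_appeal → countersign_summons), and O(notify_appeal) is already established, so O(countersign_summons).
Applying K to premise 3 (O(countersign_summons → purge_cache)) and O(countersign_summons) yields O(purge_cache).
Premise 6 is O(purge_cache → ~archive_dataset); since O(purge_cache), deontic closure gives O(~archive_dataset).
Premises 1, 4, 5, 8 do not contribute to this derivation.
Thus O(~archive_dataset), which is F(archive_dataset): archive_dataset is forbidden.

Forbidden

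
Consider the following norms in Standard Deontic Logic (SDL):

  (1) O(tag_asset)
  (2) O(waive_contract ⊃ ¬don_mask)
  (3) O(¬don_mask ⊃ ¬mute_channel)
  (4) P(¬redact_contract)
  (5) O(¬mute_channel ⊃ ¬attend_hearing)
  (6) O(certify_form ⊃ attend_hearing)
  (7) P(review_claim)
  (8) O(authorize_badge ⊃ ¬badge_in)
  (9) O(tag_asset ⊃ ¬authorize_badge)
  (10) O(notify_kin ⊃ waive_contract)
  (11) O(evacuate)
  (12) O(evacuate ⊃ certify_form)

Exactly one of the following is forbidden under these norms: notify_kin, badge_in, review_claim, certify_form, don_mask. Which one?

notify_kin

From premise 11 we have O(evacuate).
With premise 12, O(evacuate ⊃ certify_form), the K-axiom yields O(certify_form).
Premise 6 is O(certify_form ⊃ attend_hearing); since O(certify_form), deontic closure gives O(attend_hearing).
Premise 5 is O(¬mute_channel ⊃ ¬attend_hearing); contrapositively O(attend_hearing ⊃ mute_channel). Since O(attend_hearing) holds, K gives O(mute_channel).
Premise 3 is O(¬don_mask ⊃ ¬mute_channel); contrapositively O(mute_channel ⊃ don_mask). Since O(mute_channel) holds, K gives O(don_mask).
Premise 2, O(waive_contract ⊃ ¬don_mask), contraposes to O(don_mask ⊃ ¬waive_contract); with O(don_mask) we get O(¬waive_contract).
The contrapositive of premise 10 (O(notify_kin ⊃ waive_contract)) is O(¬waive_contract ⊃ ¬notify_kin), and O(¬waive_contract) is already established, so O(¬notify_kin).
So O(¬notify_kin) holds, i.e. notify_kin is forbidden. None of the other listed options is forbidden under the premises.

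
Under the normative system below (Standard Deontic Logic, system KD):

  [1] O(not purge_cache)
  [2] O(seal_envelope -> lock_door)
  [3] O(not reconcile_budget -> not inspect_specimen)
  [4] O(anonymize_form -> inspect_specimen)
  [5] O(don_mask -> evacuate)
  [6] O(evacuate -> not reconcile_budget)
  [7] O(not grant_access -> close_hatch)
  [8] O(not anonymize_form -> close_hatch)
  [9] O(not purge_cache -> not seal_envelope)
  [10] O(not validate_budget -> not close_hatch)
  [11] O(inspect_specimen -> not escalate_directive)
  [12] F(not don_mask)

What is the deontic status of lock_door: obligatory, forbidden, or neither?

Neither

Premise 2 is O(seal_envelope -> lock_door), but O(seal_envelope) is not derivable from the premises, so it does not yield O(lock_door).
No premise or chain of K-axiom applications forces O(lock_door), and none forces O(not lock_door). So lock_door is neither obligatory nor forbidden under these norms.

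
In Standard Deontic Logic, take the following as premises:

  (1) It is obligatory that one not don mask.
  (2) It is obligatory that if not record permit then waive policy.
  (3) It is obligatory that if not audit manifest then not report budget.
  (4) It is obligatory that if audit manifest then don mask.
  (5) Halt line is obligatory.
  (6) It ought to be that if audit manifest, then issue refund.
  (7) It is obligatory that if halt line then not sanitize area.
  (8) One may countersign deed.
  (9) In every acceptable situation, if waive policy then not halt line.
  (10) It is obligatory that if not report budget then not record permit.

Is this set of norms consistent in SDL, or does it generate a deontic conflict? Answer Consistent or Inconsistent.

From premise 1 we have O(¬don_mask).
The contrapositive of premise 4 (O(audit_manifest → don_mask)) is O(¬don_mask → ¬audit_manifest), and O(¬don_mask) is already established, so O(¬audit_manifest).
Premise 3 is O(¬audit_manifest → ¬report_budget); since O(¬audit_manifest), deontic closure gives O(¬report_budget).
From O(¬report_budget) and premise 10, O(¬report_budget → ¬record_permit), we obtain O(¬record_permit).
Applying K to premise 2 (O(¬record_permit → waive_policy)) and O(¬record_permit) yields O(waive_policy).
With premise 9, O(waive_policy → ¬halt_line), the K-axiom yields O(¬halt_line).
However, premise 5 gives O(halt_line).
We now have both O(¬halt_line) and O(halt_line) — halt_line is simultaneously obligatory and forbidden, violating the D-axiom.

Inconsistent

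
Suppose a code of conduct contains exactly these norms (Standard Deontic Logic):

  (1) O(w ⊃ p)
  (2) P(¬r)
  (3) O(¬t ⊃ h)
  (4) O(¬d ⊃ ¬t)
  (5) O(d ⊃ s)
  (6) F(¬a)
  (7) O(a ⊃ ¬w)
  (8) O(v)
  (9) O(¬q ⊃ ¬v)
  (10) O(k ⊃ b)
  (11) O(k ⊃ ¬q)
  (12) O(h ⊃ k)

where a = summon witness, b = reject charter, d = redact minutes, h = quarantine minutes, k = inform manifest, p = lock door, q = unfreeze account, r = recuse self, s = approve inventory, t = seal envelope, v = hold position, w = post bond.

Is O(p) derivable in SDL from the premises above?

No

Premise 1 is O(w ⊃ p), but O(w) is not derivable from the premises, so it does not yield O(p).
No other premise forces O(p). An ideal world satisfying every premise can still have p false, so O(p) is not derivable.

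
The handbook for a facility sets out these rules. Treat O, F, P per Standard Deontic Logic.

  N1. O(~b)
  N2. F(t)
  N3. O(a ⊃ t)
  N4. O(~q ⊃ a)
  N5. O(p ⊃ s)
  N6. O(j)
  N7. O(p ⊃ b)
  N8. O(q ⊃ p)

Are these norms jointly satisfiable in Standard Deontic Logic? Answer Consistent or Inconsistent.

From premise 1 we have O(~b).
Premise 7 is O(p ⊃ b); contrapositively O(~b ⊃ ~p). Since O(~b) holds, K gives O(~p).
The contrapositive of premise 8 (O(q ⊃ p)) is O(~p ⊃ ~q), and O(~p) is already established, so O(~q).
Applying K to premise 4 (O(~q ⊃ a)) and O(~q) yields O(a).
Applying K to premise 3 (O(a ⊃ t)) and O(a) yields O(t).
But premise 2, F(t), means O(~t).
We now have both O(t) and O(~t) — t is simultaneously obligatory and forbidden, violating the D-axiom.

Inconsistent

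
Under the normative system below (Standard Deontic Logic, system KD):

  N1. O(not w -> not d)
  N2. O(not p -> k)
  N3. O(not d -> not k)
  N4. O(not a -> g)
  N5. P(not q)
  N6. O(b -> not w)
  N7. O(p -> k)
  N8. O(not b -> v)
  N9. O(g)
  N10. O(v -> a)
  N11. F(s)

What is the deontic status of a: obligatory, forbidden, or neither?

Obligatory

By case analysis on p: premise 7 gives O(p -> k) and premise 2 gives O(not p -> k), so O(k) either way.
The contrapositive of premise 3 (O(not d -> not k)) is O(k -> d), and O(k) is already established, so O(d).
Premise 1, O(not w -> not d), contraposes to O(d -> w); with O(d) we get O(w).
Premise 6, O(b -> not w), contraposes to O(w -> not b); with O(w) we get O(not b).
Applying K to premise 8 (O(not b -> v)) and O(not b) yields O(v).
From O(v) and premise 10, O(v -> a), we obtain O(a).
Premises 4, 5, 9, 11 do not contribute to this derivation.
Hence a is obligatory.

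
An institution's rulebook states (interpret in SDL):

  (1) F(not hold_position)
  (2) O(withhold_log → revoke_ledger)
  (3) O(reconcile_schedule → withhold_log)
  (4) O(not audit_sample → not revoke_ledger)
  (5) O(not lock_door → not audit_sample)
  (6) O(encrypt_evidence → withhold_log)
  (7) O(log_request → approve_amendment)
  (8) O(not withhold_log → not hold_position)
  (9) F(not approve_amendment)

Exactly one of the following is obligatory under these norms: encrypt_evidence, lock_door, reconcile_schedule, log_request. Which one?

Premise 1, F(not hold_position), is equivalent to O(hold_position).
Premise 8, O(not withhold_log → not hold_position), contraposes to O(hold_position → withhold_log); with O(hold_position) we get O(withhold_log).
Premise 2 is O(withhold_log → revoke_ledger); since O(withhold_log), deontic closure gives O(revoke_ledger).
Premise 4 is O(not audit_sample → not revoke_ledger); contrapositively O(revoke_ledger → audit_sample). Since O(revoke_ledger) holds, K gives O(audit_sample).
The contrapositive of premise 5 (O(not lock_door → not audit_sample)) is O(audit_sample → lock_door), and O(audit_sample) is already established, so O(lock_door).
So O(lock_door) holds — lock_door is obligatory. None of the other listed options is made obligatory by any chain of premises.

lock_door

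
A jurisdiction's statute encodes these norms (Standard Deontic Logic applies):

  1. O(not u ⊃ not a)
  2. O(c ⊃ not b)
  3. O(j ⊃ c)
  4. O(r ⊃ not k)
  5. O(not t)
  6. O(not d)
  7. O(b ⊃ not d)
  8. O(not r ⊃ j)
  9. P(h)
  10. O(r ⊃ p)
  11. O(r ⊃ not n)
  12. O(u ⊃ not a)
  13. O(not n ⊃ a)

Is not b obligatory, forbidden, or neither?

Premises 1 and 12 are O(not u ⊃ not a) and O(u ⊃ not a); every ideal world satisfies not u or u, so in either case not a holds — hence O(not a).
Premise 13, O(not n ⊃ a), contraposes to O(not a ⊃ n); with O(not a) we get O(n).
Premise 11 is O(r ⊃ not n); contrapositively O(n ⊃ not r). Since O(n) holds, K gives O(not r).
Applying K to premise 8 (O(not r ⊃ j)) and O(not r) yields O(j).
Applying K to premise 3 (O(j ⊃ c)) and O(j) yields O(c).
With premise 2, O(c ⊃ not b), the K-axiom yields O(not b).
Premises 4, 5, 6, 7, 9, 10 do not contribute to this derivation.
Hence not b is obligatory.

Obligatory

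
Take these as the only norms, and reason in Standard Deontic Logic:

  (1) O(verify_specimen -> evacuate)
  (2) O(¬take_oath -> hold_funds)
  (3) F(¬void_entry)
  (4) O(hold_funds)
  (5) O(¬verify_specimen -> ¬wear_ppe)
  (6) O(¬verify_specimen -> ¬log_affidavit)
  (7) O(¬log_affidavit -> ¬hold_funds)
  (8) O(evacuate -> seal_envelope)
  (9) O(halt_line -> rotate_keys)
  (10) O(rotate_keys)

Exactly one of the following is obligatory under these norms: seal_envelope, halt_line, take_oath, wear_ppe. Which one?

seal_envelope

Premise 4 gives O(hold_funds).
The contrapositive of premise 7 (O(¬log_affidavit -> ¬hold_funds)) is O(hold_funds -> log_affidavit), and O(hold_funds) is already established, so O(log_affidavit).
The contrapositive of premise 6 (O(¬verify_specimen -> ¬log_affidavit)) is O(log_affidavit -> verify_specimen), and O(log_affidavit) is already established, so O(verify_specimen).
With premise 1, O(verify_specimen -> evacuate), the K-axiom yields O(evacuate).
From O(evacuate) and premise 8, O(evacuate -> seal_envelope), we obtain O(seal_envelope).
So O(seal_envelope) holds — seal_envelope is obligatory. None of the other listed options is made obligatory by any chain of premises.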